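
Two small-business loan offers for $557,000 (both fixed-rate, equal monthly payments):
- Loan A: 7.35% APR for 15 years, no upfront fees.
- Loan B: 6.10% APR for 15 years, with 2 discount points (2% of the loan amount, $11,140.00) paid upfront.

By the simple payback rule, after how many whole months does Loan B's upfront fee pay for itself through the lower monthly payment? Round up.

Loan A: at 7.35% the monthly rate is 0.0061250, so the payment is 557,000 × 0.0061250 / (1 − 1.0061250^−180) = $5,116.09.
Loan B: at 6.10% the monthly rate is 0.0050833, so the payment is 557,000 × 0.0050833 / (1 − 1.0050833^−180) = $4,730.43.
Monthly savings = $5,116.09 − $4,730.43 = $385.66.
Break-even = $11,140.00 / $385.66 = 28.89 → 29 months.

29 months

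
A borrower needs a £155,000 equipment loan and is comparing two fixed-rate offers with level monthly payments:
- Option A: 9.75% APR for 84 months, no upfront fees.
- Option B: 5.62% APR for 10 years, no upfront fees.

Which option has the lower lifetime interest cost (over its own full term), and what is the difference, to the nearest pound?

Option A: monthly rate = 9.75%/12 = 0.0081250; payment = 155,000 × 0.0081250 / (1 − (1+0.0081250)^−84) = £2,553.21.
Total interest on Option A = 84 × £2,553.21 − £155,000 = £59,469.64.
Option B: at 5.62% the monthly rate is 0.0046833, so the payment is 155,000 × 0.0046833 / (1 − 1.0046833^−120) = £1,691.39.
Total interest on Option B = 120 × £1,691.39 − £155,000 = £47,966.80.
Option B is lower by £11,502.84.

Option B by £11,503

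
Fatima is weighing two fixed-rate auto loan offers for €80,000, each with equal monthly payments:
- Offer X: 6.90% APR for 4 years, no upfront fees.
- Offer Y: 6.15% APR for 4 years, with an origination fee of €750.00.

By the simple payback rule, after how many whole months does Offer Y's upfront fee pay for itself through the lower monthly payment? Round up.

Offer X: at 6.90% the monthly rate is 0.0057500, so the payment is 80,000 × 0.0057500 / (1 − 1.0057500^−48) = €1,911.99.
Offer Y: monthly rate = 6.15%/12 = 0.0051250; payment = 80,000 × 0.0051250 / (1 − (1+0.0051250)^−48) = €1,884.31.
Monthly savings = €1,911.99 − €1,884.31 = €27.68.
Break-even = €750.00 / €27.68 = 27.10 → 28 months.

28 months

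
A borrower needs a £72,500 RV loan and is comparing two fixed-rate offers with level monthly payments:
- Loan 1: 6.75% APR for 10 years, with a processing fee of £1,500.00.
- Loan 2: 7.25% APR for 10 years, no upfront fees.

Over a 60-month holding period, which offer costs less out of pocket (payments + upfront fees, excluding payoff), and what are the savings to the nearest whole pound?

Loan 1: monthly rate = 6.75%/12 = 0.0056250; payment = 72,500 × 0.0056250 / (1 − (1+0.0056250)^−120) = £832.47.
Loan 2: monthly rate = 7.25%/12 = 0.0060417; payment = 72,500 × 0.0060417 / (1 − (1+0.0060417)^−120) = £851.16.
Over 60 months: Loan 1 costs 60 × £832.47 + £1,500.00 = £51,448.20; Loan 2 costs 60 × £851.16 = £51,069.60.
Loan 2 is cheaper by £51,448.20 − £51,069.60 = £378.60.

Loan 2 by £379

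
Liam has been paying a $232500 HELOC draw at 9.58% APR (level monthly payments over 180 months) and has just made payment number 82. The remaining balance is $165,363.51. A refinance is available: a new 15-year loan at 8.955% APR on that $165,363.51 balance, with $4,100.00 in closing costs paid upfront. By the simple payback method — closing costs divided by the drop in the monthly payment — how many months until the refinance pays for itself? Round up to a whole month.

Current payment = 232,500 × 9.58%/12 / (1 − (1+0.0079833)^−180) = $2,439.06.
Refinanced payment = 165,363.51 × 0.0074625 / (1 − (1+0.0074625)^−180) = $1,672.80.
Monthly savings = $2,439.06 − $1,672.80 = $766.26.
Break-even = $4,100.00 / $766.26 = 5.35 → 6 months.

6 months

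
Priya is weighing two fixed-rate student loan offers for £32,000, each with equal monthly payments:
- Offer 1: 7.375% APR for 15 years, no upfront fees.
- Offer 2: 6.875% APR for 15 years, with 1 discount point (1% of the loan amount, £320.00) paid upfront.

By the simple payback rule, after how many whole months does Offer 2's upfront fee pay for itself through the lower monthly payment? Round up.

Offer 1: monthly rate = 7.375%/12 = 0.0061458; payment = 32,000 × 0.0061458 / (1 − (1+0.0061458)^−180) = £294.38.
Offer 2: monthly rate = 6.875%/12 = 0.0057292; payment = 32,000 × 0.0057292 / (1 − (1+0.0057292)^−180) = £285.39.
Monthly savings = £294.38 − £285.39 = £8.99.
Break-even = £320.00 / £8.99 = 35.60 → 36 months.

36 months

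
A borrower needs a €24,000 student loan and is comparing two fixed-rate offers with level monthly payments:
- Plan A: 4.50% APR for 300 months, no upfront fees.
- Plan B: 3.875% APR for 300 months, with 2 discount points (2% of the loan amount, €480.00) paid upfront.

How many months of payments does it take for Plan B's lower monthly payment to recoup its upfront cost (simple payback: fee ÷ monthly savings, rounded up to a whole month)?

Plan A: at 4.50% the monthly rate is 0.0037500, so the payment is 24,000 × 0.0037500 / (1 − 1.0037500^−300) = €133.40.
Plan B: at 3.875% the monthly rate is 0.0032292, so the payment is 24,000 × 0.0032292 / (1 − 1.0032292^−300) = €125.03.
Monthly savings = €133.40 − €125.03 = €8.37.
Break-even = €480.00 / €8.37 = 57.35 → 58 months.

58 months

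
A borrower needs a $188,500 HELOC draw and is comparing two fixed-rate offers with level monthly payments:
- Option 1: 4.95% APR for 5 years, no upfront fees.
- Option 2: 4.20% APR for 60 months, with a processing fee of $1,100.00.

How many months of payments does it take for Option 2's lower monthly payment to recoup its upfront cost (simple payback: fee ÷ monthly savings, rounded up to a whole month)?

Option 1: monthly rate = 4.95%/12 = 0.0041250; payment = 188,500 × 0.0041250 / (1 − (1+0.0041250)^−60) = $3,552.91.
Option 2: at 4.20% the monthly rate is 0.0035000, so the payment is 188,500 × 0.0035000 / (1 − 1.0035000^−60) = $3,488.55.
Monthly savings = $3,552.91 − $3,488.55 = $64.36.
Break-even = $1,100.00 / $64.36 = 17.09 → 18 months.

18 months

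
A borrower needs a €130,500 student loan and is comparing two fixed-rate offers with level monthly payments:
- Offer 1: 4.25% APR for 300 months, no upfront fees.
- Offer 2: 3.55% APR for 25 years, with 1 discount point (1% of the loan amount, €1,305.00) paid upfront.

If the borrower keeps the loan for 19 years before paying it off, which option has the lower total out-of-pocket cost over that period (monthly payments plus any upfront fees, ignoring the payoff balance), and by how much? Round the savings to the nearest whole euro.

Offer 1: at 4.25% the monthly rate is 0.0035417, so the payment is 130,500 × 0.0035417 / (1 − 1.0035417^−300) = €706.97.
Offer 2: at 3.55% the monthly rate is 0.0029583, so the payment is 130,500 × 0.0029583 / (1 − 1.0029583^−300) = €656.82.
Over 228 months: Offer 1 costs 228 × €706.97 = €161,189.16; Offer 2 costs 228 × €656.82 + €1,305.00 = €151,059.96.
Offer 2 is cheaper by €161,189.16 − €151,059.96 = €10,129.20.

Offer 2 by €10,129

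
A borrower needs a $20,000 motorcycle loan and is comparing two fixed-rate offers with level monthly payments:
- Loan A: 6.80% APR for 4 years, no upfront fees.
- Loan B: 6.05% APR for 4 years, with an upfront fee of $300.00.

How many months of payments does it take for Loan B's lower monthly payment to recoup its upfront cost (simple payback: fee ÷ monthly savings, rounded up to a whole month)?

44 months

Loan A: at 6.80% the monthly rate is 0.0056667, so the payment is 20,000 × 0.0056667 / (1 − 1.0056667^−48) = $477.07.
Loan B: monthly rate = 6.05%/12 = 0.0050417; payment = 20,000 × 0.0050417 / (1 − (1+0.0050417)^−48) = $470.16.
Monthly savings = $477.07 − $470.16 = $6.91.
Break-even = $300.00 / $6.91 = 43.42 → 44 months.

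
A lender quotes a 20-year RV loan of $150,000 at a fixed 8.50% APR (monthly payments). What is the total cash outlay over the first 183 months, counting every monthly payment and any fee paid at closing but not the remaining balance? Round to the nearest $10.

Monthly rate = 8.5%/12 = 0.0070833; payment = 150,000 × 0.0070833 / (1 − (1+0.0070833)^−240) = $1,301.73.
Total outlay = 183 × $1,301.73 = $238,216.59.

$238,220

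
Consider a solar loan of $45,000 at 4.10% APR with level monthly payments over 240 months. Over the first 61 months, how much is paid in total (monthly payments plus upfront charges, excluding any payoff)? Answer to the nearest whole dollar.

$16,779

Monthly rate = 4.1%/12 = 0.0034167; payment = 45,000 × 0.0034167 / (1 − (1+0.0034167)^−240) = $275.07.
Total outlay = 61 × $275.07 = $16,779.27.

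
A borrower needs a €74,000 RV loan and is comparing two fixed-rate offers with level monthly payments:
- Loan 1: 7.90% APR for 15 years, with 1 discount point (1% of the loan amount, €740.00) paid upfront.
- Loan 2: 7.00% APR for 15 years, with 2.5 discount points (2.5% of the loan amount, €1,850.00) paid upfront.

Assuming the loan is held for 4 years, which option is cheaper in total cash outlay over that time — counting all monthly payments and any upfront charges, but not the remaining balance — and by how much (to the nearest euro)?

Loan 1: monthly rate = 7.9%/12 = 0.0065833; payment = 74,000 × 0.0065833 / (1 − (1+0.0065833)^−180) = €702.92.
Loan 2: monthly rate = 7%/12 = 0.0058333; payment = 74,000 × 0.0058333 / (1 − (1+0.0058333)^−180) = €665.13.
Over 48 months: Loan 1 costs 48 × €702.92 + €740.00 = €34,480.16; Loan 2 costs 48 × €665.13 + €1,850.00 = €33,776.24.
Loan 2 is cheaper by €34,480.16 − €33,776.24 = €703.92.

Loan 2 by €704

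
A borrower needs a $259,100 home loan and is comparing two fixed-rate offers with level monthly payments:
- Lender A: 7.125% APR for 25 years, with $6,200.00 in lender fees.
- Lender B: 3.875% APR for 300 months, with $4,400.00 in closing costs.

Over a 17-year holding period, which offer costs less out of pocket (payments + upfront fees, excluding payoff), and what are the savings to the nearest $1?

Lender B by $104,243

Lender A: monthly rate = 7.125%/12 = 0.0059375; payment = 259,100 × 0.0059375 / (1 − (1+0.0059375)^−300) = $1,851.98.
Lender B: at 3.875% the monthly rate is 0.0032292, so the payment is 259,100 × 0.0032292 / (1 − 1.0032292^−300) = $1,349.81.
Over 204 months: Lender A costs 204 × $1,851.98 + $6,200.00 = $384,003.92; Lender B costs 204 × $1,349.81 + $4,400.00 = $279,761.24.
Lender B is cheaper by $384,003.92 − $279,761.24 = $104,242.68.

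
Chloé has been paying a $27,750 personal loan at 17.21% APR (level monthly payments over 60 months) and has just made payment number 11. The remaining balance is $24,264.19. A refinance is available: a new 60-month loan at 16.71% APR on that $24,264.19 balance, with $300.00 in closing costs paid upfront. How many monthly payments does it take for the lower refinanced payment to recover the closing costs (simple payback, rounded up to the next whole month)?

Current payment = 27,750 × 17.21%/12 / (1 − (1+0.0143417)^−60) = $692.80.
Refinanced payment = 24,264.19 × 0.0139250 / (1 − (1+0.0139250)^−60) = $599.25.
Monthly savings = $692.80 − $599.25 = $93.55.
Break-even = $300.00 / $93.55 = 3.21 → 4 months.

4 months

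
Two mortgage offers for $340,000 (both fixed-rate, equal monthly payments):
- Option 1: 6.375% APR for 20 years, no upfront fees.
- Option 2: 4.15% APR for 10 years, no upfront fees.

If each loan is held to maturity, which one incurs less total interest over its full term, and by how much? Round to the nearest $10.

Option 1: at 6.375% the monthly rate is 0.0053125, so the payment is 340,000 × 0.0053125 / (1 − 1.0053125^−240) = $2,509.99.
Total interest on Option 1 = 240 × $2,509.99 − $340,000 = $262,397.60.
Option 2: at 4.15% the monthly rate is 0.0034583, so the payment is 340,000 × 0.0034583 / (1 − 1.0034583^−120) = $3,466.62.
Total interest on Option 2 = 120 × $3,466.62 − $340,000 = $75,994.40.
Option 2 is lower by $186,403.20.

Option 2 by $186,400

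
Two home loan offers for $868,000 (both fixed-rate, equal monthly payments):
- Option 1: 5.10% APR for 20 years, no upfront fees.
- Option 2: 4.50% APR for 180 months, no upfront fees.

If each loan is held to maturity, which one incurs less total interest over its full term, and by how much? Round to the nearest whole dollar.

Option 1: monthly rate = 5.1%/12 = 0.0042500; payment = 868,000 × 0.0042500 / (1 − (1+0.0042500)^−240) = $5,776.47.
Total interest on Option 1 = 240 × $5,776.47 − $868,000 = $518,352.80.
Option 2: monthly rate = 4.5%/12 = 0.0037500; payment = 868,000 × 0.0037500 / (1 − (1+0.0037500)^−180) = $6,640.14.
Total interest on Option 2 = 180 × $6,640.14 − $868,000 = $327,225.20.
Option 2 is lower by $191,127.60.

Option 2 by $191,128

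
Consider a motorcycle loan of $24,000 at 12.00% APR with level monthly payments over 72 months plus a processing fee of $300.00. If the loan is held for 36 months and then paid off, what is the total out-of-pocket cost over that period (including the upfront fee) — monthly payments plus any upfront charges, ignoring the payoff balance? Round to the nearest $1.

$17,191

At 12.00% the monthly rate is 0.0100000, so the payment is 24,000 × 0.0100000 / (1 − 1.0100000^−72) = $469.20.
Total outlay = 36 × $469.20 + $300.00 = $17,191.20.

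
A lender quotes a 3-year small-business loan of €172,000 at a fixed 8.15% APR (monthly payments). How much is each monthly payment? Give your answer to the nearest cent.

€5,401.76

At 8.15% the monthly rate is 0.0067917, so the payment is 172,000 × 0.0067917 / (1 − 1.0067917^−36) = €5,401.76.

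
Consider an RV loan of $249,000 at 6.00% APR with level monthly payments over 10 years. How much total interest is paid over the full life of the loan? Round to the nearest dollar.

At 6.00% the monthly rate is 0.0050000, so the payment is 249,000 × 0.0050000 / (1 − 1.0050000^−120) = $2,764.41.
Total paid = 120 × $2,764.41 = $331,729.20; interest = $331,729.20 − $249,000 = $82,729.20.

$82,729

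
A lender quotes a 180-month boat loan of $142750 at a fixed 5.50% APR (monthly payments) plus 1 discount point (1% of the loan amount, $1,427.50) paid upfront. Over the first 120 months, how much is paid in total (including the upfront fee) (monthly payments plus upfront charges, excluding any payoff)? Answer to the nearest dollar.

$141,394

At 5.50% the monthly rate is 0.0045833, so the payment is 142,750 × 0.0045833 / (1 − 1.0045833^−180) = $1,166.39.
Total outlay = 120 × $1,166.39 + $1,427.50 = $141,394.30.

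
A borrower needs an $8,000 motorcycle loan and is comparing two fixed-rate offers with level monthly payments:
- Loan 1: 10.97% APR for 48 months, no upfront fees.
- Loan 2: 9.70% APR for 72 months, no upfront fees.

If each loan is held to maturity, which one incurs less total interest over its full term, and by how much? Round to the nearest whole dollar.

Loan 1 by $665

Loan 1: monthly rate = 10.97%/12 = 0.0091417; payment = 8,000 × 0.0091417 / (1 − (1+0.0091417)^−48) = $206.65.
Total interest on Loan 1 = 48 × $206.65 − $8,000 = $1,919.20.
Loan 2: at 9.70% the monthly rate is 0.0080833, so the payment is 8,000 × 0.0080833 / (1 − 1.0080833^−72) = $147.00.
Total interest on Loan 2 = 72 × $147.00 − $8,000 = $2,584.00.
Loan 1 is lower by $664.80.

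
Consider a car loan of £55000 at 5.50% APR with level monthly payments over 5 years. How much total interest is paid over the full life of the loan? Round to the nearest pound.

£8,034

Monthly rate = 5.5%/12 = 0.0045833; payment = 55,000 × 0.0045833 / (1 − (1+0.0045833)^−60) = £1,050.56.
Total paid = 60 × £1,050.56 = £63,033.60; interest = £63,033.60 − £55,000 = £8,033.60.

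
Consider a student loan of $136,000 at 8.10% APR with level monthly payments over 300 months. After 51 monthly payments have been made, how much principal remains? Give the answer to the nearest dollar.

With monthly rate i = 8.1%/12 = 0.0067500, the balance after k of n payments is P · [(1+i)^n − (1+i)^k] / [(1+i)^n − 1].
(1+0.0067500)^300 = 7.52473975 and (1+0.0067500)^51 = 1.40930033, so the balance is 136,000 × (7.52473975 − 1.40930033) / (7.52473975 − 1) = $127,468.65.

$127,469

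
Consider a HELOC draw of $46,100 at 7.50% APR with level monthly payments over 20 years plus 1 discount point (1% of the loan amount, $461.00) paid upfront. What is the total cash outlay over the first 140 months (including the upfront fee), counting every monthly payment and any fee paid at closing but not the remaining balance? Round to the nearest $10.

$52,450

Monthly rate = 7.5%/12 = 0.0062500; payment = 46,100 × 0.0062500 / (1 − (1+0.0062500)^−240) = $371.38.
Total outlay = 140 × $371.38 + $461.00 = $52,454.20.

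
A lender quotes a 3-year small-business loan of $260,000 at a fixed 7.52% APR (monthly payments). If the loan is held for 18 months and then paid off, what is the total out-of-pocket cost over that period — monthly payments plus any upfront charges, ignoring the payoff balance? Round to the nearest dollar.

Monthly rate = 7.52%/12 = 0.0062667; payment = 260,000 × 0.0062667 / (1 − (1+0.0062667)^−36) = $8,090.01.
Total outlay = 18 × $8,090.01 = $145,620.18.

$145,620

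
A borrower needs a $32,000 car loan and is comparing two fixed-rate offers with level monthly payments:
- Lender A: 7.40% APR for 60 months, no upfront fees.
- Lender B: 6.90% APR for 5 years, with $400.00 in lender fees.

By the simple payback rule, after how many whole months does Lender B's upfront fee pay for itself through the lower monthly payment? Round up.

Lender A: monthly rate = 7.4%/12 = 0.0061667; payment = 32,000 × 0.0061667 / (1 − (1+0.0061667)^−60) = $639.69.
Lender B: at 6.90% the monthly rate is 0.0057500, so the payment is 32,000 × 0.0057500 / (1 − 1.0057500^−60) = $632.13.
Monthly savings = $639.69 − $632.13 = $7.56.
Break-even = $400.00 / $7.56 = 52.91 → 53 months.

53 months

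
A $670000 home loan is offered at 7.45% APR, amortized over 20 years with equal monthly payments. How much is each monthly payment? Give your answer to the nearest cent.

At 7.45% the monthly rate is 0.0062083, so the payment is 670,000 × 0.0062083 / (1 − 1.0062083^−240) = $5,377.01.

$5,377.01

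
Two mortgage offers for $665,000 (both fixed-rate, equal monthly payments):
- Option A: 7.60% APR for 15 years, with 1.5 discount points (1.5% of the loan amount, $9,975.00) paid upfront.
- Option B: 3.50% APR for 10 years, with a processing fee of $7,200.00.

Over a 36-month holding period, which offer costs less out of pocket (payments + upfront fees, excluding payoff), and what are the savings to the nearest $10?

Option A: at 7.60% the monthly rate is 0.0063333, so the payment is 665,000 × 0.0063333 / (1 − 1.0063333^−180) = $6,202.48.
Option B: monthly rate = 3.5%/12 = 0.0029167; payment = 665,000 × 0.0029167 / (1 − (1+0.0029167)^−120) = $6,575.91.
Over 36 months: Option A costs 36 × $6,202.48 + $9,975.00 = $233,264.28; Option B costs 36 × $6,575.91 + $7,200.00 = $243,932.76.
Option A is cheaper by $243,932.76 − $233,264.28 = $10,668.48.

Option A by $10,670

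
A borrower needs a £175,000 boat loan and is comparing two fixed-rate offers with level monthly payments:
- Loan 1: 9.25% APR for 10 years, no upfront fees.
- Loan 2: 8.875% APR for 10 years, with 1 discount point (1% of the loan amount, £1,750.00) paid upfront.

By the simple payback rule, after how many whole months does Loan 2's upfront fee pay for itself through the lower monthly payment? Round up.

Loan 1: monthly rate = 9.25%/12 = 0.0077083; payment = 175,000 × 0.0077083 / (1 − (1+0.0077083)^−120) = £2,240.57.
Loan 2: at 8.875% the monthly rate is 0.0073958, so the payment is 175,000 × 0.0073958 / (1 − 1.0073958^−120) = £2,205.00.
Monthly savings = £2,240.57 − £2,205.00 = £35.57.
Break-even = £1,750.00 / £35.57 = 49.20 → 50 months.

50 months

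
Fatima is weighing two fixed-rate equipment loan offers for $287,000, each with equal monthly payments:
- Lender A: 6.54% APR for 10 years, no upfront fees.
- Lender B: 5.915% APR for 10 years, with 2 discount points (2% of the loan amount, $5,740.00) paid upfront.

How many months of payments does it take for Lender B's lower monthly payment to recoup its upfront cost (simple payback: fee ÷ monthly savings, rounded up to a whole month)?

64 months

Lender A: at 6.54% the monthly rate is 0.0054500, so the payment is 287,000 × 0.0054500 / (1 − 1.0054500^−120) = $3,264.67.
Lender B: at 5.915% the monthly rate is 0.0049292, so the payment is 287,000 × 0.0049292 / (1 − 1.0049292^−120) = $3,174.05.
Monthly savings = $3,264.67 − $3,174.05 = $90.62.
Break-even = $5,740.00 / $90.62 = 63.34 → 64 months.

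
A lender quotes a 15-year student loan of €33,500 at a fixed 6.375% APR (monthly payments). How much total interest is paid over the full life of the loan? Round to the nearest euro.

€18,614

At 6.375% the monthly rate is 0.0053125, so the payment is 33,500 × 0.0053125 / (1 − 1.0053125^−180) = €289.52.
Total paid = 180 × €289.52 = €52,113.60; interest = €52,113.60 − €33,500 = €18,613.60.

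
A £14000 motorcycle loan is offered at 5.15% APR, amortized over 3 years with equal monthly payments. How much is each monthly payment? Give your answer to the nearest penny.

£420.54

At 5.15% the monthly rate is 0.0042917, so the payment is 14,000 × 0.0042917 / (1 − 1.0042917^−36) = £420.54.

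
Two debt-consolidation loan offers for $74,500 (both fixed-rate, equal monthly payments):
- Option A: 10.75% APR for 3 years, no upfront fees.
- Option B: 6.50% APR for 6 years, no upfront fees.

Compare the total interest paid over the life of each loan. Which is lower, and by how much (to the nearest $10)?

Option A: monthly rate = 10.75%/12 = 0.0089583; payment = 74,500 × 0.0089583 / (1 − (1+0.0089583)^−36) = $2,430.22.
Total interest on Option A = 36 × $2,430.22 − $74,500 = $12,987.92.
Option B: at 6.50% the monthly rate is 0.0054167, so the payment is 74,500 × 0.0054167 / (1 − 1.0054167^−72) = $1,252.34.
Total interest on Option B = 72 × $1,252.34 − $74,500 = $15,668.48.
Option A is lower by $2,680.56.

Option A by $2,680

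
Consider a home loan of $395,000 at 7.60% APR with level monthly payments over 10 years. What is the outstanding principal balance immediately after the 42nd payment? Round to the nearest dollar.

$289,156

With monthly rate i = 7.6%/12 = 0.0063333, the balance after k of n payments is P · [(1+i)^n − (1+i)^k] / [(1+i)^n − 1].
(1+0.0063333)^120 = 2.13315786 and (1+0.0063333)^42 = 1.30364111, so the balance is 395,000 × (2.13315786 − 1.30364111) / (2.13315786 − 1) = $289,155.75.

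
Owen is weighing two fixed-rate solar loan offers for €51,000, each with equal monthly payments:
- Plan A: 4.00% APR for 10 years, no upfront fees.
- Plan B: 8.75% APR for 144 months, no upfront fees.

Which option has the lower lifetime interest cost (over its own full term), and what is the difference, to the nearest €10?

Plan A: monthly rate = 4%/12 = 0.0033333; payment = 51,000 × 0.0033333 / (1 − (1+0.0033333)^−120) = €516.35.
Total interest on Plan A = 120 × €516.35 − €51,000 = €10,962.00.
Plan B: monthly rate = 8.75%/12 = 0.0072917; payment = 51,000 × 0.0072917 / (1 − (1+0.0072917)^−144) = €573.24.
Total interest on Plan B = 144 × €573.24 − €51,000 = €31,546.56.
Plan A is lower by €20,584.56.

Plan A by €20,580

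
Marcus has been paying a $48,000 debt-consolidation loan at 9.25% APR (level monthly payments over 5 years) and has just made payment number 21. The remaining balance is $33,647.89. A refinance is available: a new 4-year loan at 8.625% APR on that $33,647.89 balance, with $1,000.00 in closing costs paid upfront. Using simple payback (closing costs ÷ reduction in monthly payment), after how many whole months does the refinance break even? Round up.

6 months

Current payment = 48,000 × 9.25%/12 / (1 − (1+0.0077083)^−60) = $1,002.24.
Refinanced payment = 33,647.89 × 0.0071875 / (1 − (1+0.0071875)^−48) = $831.35.
Monthly savings = $1,002.24 − $831.35 = $170.89.
Break-even = $1,000.00 / $170.89 = 5.85 → 6 months.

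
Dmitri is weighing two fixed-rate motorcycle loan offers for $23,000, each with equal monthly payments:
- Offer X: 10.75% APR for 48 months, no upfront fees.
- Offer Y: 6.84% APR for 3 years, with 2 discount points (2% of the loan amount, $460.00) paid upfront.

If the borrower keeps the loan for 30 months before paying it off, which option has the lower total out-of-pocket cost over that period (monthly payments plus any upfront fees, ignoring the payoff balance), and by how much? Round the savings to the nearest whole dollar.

Offer X by $3,965

Offer X: monthly rate = 10.75%/12 = 0.0089583; payment = 23,000 × 0.0089583 / (1 − (1+0.0089583)^−48) = $591.66.
Offer Y: monthly rate = 6.84%/12 = 0.0057000; payment = 23,000 × 0.0057000 / (1 − (1+0.0057000)^−36) = $708.49.
Over 30 months: Offer X costs 30 × $591.66 = $17,749.80; Offer Y costs 30 × $708.49 + $460.00 = $21,714.70.
Offer X is cheaper by $21,714.70 − $17,749.80 = $3,964.90.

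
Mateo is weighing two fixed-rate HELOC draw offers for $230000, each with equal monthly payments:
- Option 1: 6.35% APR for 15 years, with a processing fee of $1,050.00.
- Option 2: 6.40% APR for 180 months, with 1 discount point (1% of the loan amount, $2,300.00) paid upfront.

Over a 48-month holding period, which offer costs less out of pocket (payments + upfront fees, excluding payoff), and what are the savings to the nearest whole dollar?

Option 1 by $1,552

Option 1: at 6.35% the monthly rate is 0.0052917, so the payment is 230,000 × 0.0052917 / (1 − 1.0052917^−180) = $1,984.63.
Option 2: at 6.40% the monthly rate is 0.0053333, so the payment is 230,000 × 0.0053333 / (1 − 1.0053333^−180) = $1,990.92.
Over 48 months: Option 1 costs 48 × $1,984.63 + $1,050.00 = $96,312.24; Option 2 costs 48 × $1,990.92 + $2,300.00 = $97,864.16.
Option 1 is cheaper by $97,864.16 − $96,312.24 = $1,551.92.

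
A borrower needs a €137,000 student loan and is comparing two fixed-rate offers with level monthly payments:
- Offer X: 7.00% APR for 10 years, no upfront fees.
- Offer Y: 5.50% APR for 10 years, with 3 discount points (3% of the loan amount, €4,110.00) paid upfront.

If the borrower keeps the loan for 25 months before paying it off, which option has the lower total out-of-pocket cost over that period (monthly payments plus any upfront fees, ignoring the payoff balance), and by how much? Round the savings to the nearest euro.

Offer X: monthly rate = 7%/12 = 0.0058333; payment = 137,000 × 0.0058333 / (1 − (1+0.0058333)^−120) = €1,590.69.
Offer Y: at 5.50% the monthly rate is 0.0045833, so the payment is 137,000 × 0.0045833 / (1 − 1.0045833^−120) = €1,486.81.
Over 25 months: Offer X costs 25 × €1,590.69 = €39,767.25; Offer Y costs 25 × €1,486.81 + €4,110.00 = €41,280.25.
Offer X is cheaper by €41,280.25 − €39,767.25 = €1,513.00.

Offer X by €1,513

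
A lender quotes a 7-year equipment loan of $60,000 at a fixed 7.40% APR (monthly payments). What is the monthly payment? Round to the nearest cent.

$917.34

At 7.40% the monthly rate is 0.0061667, so the payment is 60,000 × 0.0061667 / (1 − 1.0061667^−84) = $917.34.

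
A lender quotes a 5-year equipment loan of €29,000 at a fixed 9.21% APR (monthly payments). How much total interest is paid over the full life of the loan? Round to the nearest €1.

€7,297

Monthly rate = 9.21%/12 = 0.0076750; payment = 29,000 × 0.0076750 / (1 − (1+0.0076750)^−60) = €604.95.
Total paid = 60 × €604.95 = €36,297.00; interest = €36,297.00 − €29,000 = €7,297.00.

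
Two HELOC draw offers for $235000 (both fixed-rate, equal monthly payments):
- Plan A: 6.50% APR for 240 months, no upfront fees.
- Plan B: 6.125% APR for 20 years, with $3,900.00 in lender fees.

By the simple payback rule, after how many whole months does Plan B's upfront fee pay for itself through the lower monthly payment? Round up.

Plan A: monthly rate = 6.5%/12 = 0.0054167; payment = 235,000 × 0.0054167 / (1 − (1+0.0054167)^−240) = $1,752.10.
Plan B: monthly rate = 6.125%/12 = 0.0051042; payment = 235,000 × 0.0051042 / (1 − (1+0.0051042)^−240) = $1,700.60.
Monthly savings = $1,752.10 − $1,700.60 = $51.50.
Break-even = $3,900.00 / $51.50 = 75.73 → 76 months.

76 months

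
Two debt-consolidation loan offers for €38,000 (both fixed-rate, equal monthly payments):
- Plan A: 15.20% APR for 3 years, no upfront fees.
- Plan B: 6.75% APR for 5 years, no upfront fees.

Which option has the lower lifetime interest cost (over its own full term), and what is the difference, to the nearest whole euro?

Plan B by €2,678

Plan A: at 15.20% the monthly rate is 0.0126667, so the payment is 38,000 × 0.0126667 / (1 − 1.0126667^−36) = €1,321.01.
Total interest on Plan A = 36 × €1,321.01 − €38,000 = €9,556.36.
Plan B: monthly rate = 6.75%/12 = 0.0056250; payment = 38,000 × 0.0056250 / (1 − (1+0.0056250)^−60) = €747.97.
Total interest on Plan B = 60 × €747.97 − €38,000 = €6,878.20.
Plan B is lower by €2,678.16.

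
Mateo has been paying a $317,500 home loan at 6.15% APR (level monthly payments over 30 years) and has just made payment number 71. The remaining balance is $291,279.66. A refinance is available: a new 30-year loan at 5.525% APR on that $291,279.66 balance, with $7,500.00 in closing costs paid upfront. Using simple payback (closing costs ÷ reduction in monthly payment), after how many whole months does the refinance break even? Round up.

28 months

Current payment = 317,500 × 6.15%/12 / (1 − (1+0.0051250)^−360) = $1,934.30.
Refinanced payment = 291,279.66 × 0.0046042 / (1 − (1+0.0046042)^−360) = $1,658.43.
Monthly savings = $1,934.30 − $1,658.43 = $275.87.
Break-even = $7,500.00 / $275.87 = 27.19 → 28 months.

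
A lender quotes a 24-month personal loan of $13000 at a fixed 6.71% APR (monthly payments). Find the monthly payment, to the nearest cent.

Monthly rate = 6.71%/12 = 0.0055917; payment = 13,000 × 0.0055917 / (1 − (1+0.0055917)^−24) = $580.34.

$580.34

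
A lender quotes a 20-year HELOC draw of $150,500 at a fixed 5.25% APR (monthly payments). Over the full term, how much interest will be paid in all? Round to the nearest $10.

$92,890

Monthly rate = 5.25%/12 = 0.0043750; payment = 150,500 × 0.0043750 / (1 − (1+0.0043750)^−240) = $1,014.14.
Total paid = 240 × $1,014.14 = $243,393.60; interest = $243,393.60 − $150,500 = $92,893.60.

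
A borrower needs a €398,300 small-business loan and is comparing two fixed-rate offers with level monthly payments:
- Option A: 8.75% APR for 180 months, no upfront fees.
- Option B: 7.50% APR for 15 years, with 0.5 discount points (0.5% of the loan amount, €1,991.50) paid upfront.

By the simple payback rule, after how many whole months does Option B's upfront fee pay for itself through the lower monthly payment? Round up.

7 months

Option A: monthly rate = 8.75%/12 = 0.0072917; payment = 398,300 × 0.0072917 / (1 − (1+0.0072917)^−180) = €3,980.80.
Option B: at 7.50% the monthly rate is 0.0062500, so the payment is 398,300 × 0.0062500 / (1 − 1.0062500^−180) = €3,692.29.
Monthly savings = €3,980.80 − €3,692.29 = €288.51.
Break-even = €1,991.50 / €288.51 = 6.90 → 7 months.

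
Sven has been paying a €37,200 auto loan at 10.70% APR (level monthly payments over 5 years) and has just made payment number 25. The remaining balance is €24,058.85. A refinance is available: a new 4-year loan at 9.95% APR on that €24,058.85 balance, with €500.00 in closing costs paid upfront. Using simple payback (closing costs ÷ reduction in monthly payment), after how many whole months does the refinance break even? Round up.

Current payment = 37,200 × 10.7%/12 / (1 − (1+0.0089167)^−60) = €803.26.
Refinanced payment = 24,058.85 × 0.0082917 / (1 − (1+0.0082917)^−48) = €609.62.
Monthly savings = €803.26 − €609.62 = €193.64.
Break-even = €500.00 / €193.64 = 2.58 → 3 months.

3 months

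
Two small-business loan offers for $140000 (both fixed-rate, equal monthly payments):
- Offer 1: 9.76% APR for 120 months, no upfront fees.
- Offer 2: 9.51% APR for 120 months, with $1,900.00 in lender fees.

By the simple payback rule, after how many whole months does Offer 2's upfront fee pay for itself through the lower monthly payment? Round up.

99 months

Offer 1: at 9.76% the monthly rate is 0.0081333, so the payment is 140,000 × 0.0081333 / (1 − 1.0081333^−120) = $1,831.55.
Offer 2: at 9.51% the monthly rate is 0.0079250, so the payment is 140,000 × 0.0079250 / (1 − 1.0079250^−120) = $1,812.33.
Monthly savings = $1,831.55 − $1,812.33 = $19.22.
Break-even = $1,900.00 / $19.22 = 98.86 → 99 months.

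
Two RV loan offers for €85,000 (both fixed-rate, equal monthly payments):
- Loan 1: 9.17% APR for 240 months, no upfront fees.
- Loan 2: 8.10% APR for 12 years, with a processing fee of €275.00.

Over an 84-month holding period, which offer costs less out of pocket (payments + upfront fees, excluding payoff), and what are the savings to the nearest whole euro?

Loan 1 by €12,931

Loan 1: at 9.17% the monthly rate is 0.0076417, so the payment is 85,000 × 0.0076417 / (1 − 1.0076417^−240) = €774.08.
Loan 2: at 8.10% the monthly rate is 0.0067500, so the payment is 85,000 × 0.0067500 / (1 − 1.0067500^−144) = €924.75.
Over 84 months: Loan 1 costs 84 × €774.08 = €65,022.72; Loan 2 costs 84 × €924.75 + €275.00 = €77,954.00.
Loan 1 is cheaper by €77,954.00 − €65,022.72 = €12,931.28.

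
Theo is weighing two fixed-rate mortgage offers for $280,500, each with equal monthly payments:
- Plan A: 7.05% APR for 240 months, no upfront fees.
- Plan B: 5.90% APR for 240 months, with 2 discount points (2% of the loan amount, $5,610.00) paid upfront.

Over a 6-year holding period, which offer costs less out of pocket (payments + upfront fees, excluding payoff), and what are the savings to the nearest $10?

Plan A: monthly rate = 7.05%/12 = 0.0058750; payment = 280,500 × 0.0058750 / (1 − (1+0.0058750)^−240) = $2,183.14.
Plan B: monthly rate = 5.9%/12 = 0.0049167; payment = 280,500 × 0.0049167 / (1 − (1+0.0049167)^−240) = $1,993.44.
Over 72 months: Plan A costs 72 × $2,183.14 = $157,186.08; Plan B costs 72 × $1,993.44 + $5,610.00 = $149,137.68.
Plan B is cheaper by $157,186.08 − $149,137.68 = $8,048.40.

Plan B by $8,050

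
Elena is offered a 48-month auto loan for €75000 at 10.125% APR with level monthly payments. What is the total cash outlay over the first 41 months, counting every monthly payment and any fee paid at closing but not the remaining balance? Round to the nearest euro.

Monthly rate = 10.125%/12 = 0.0084375; payment = 75,000 × 0.0084375 / (1 − (1+0.0084375)^−48) = €1,906.70.
Total outlay = 41 × €1,906.70 = €78,174.70.

€78,175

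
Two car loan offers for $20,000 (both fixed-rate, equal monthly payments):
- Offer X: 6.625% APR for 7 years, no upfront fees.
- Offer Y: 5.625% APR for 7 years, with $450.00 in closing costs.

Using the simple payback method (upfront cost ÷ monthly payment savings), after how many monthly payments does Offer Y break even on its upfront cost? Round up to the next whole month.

Offer X: monthly rate = 6.625%/12 = 0.0055208; payment = 20,000 × 0.0055208 / (1 − (1+0.0055208)^−84) = $298.20.
Offer Y: monthly rate = 5.625%/12 = 0.0046875; payment = 20,000 × 0.0046875 / (1 − (1+0.0046875)^−84) = $288.59.
Monthly savings = $298.20 − $288.59 = $9.61.
Break-even = $450.00 / $9.61 = 46.83 → 47 months.

47 months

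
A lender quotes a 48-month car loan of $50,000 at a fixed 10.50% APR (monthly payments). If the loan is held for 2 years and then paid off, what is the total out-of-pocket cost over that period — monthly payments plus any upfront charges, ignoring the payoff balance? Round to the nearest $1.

$30,724

Monthly rate = 10.5%/12 = 0.0087500; payment = 50,000 × 0.0087500 / (1 − (1+0.0087500)^−48) = $1,280.17.
Total outlay = 24 × $1,280.17 = $30,724.08.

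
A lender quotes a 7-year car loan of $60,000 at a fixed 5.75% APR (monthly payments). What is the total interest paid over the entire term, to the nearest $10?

At 5.75% the monthly rate is 0.0047917, so the payment is 60,000 × 0.0047917 / (1 − 1.0047917^−84) = $869.34.
Total paid = 84 × $869.34 = $73,024.56; interest = $73,024.56 − $60,000 = $13,024.56.

$13,020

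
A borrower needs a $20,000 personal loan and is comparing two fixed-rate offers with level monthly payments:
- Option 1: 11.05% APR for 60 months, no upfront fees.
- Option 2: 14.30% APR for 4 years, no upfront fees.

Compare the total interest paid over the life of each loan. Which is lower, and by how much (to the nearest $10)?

Option 1: at 11.05% the monthly rate is 0.0092083, so the payment is 20,000 × 0.0092083 / (1 − 1.0092083^−60) = $435.35.
Total interest on Option 1 = 60 × $435.35 − $20,000 = $6,121.00.
Option 2: at 14.30% the monthly rate is 0.0119167, so the payment is 20,000 × 0.0119167 / (1 − 1.0119167^−48) = $549.54.
Total interest on Option 2 = 48 × $549.54 − $20,000 = $6,377.92.
Option 1 is lower by $256.92.

Option 1 by $260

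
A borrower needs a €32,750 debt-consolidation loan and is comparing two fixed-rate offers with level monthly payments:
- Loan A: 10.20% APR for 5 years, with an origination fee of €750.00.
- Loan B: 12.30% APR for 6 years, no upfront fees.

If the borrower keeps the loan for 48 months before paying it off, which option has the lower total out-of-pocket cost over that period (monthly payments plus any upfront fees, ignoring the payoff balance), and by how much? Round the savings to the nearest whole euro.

Loan A: at 10.20% the monthly rate is 0.0085000, so the payment is 32,750 × 0.0085000 / (1 − 1.0085000^−60) = €699.07.
Loan B: monthly rate = 12.3%/12 = 0.0102500; payment = 32,750 × 0.0102500 / (1 − (1+0.0102500)^−72) = €645.39.
Over 48 months: Loan A costs 48 × €699.07 + €750.00 = €34,305.36; Loan B costs 48 × €645.39 = €30,978.72.
Loan B is cheaper by €34,305.36 − €30,978.72 = €3,326.64.

Loan B by €3,327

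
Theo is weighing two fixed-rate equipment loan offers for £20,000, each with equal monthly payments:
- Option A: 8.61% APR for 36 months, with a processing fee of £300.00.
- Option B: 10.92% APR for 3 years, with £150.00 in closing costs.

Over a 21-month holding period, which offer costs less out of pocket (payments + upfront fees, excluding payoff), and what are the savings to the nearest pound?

Option A by £305

Option A: at 8.61% the monthly rate is 0.0071750, so the payment is 20,000 × 0.0071750 / (1 − 1.0071750^−36) = £632.37.
Option B: at 10.92% the monthly rate is 0.0091000, so the payment is 20,000 × 0.0091000 / (1 − 1.0091000^−36) = £654.02.
Over 21 months: Option A costs 21 × £632.37 + £300.00 = £13,579.77; Option B costs 21 × £654.02 + £150.00 = £13,884.42.
Option A is cheaper by £13,884.42 − £13,579.77 = £304.65.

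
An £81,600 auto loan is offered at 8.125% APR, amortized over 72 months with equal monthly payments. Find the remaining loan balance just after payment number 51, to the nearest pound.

£28,016

With monthly rate i = 8.125%/12 = 0.0067708, the balance after k of n payments is P · [(1+i)^n − (1+i)^k] / [(1+i)^n − 1].
(1+0.0067708)^72 = 1.62556756 and (1+0.0067708)^51 = 1.41078844, so the balance is 81,600 × (1.62556756 − 1.41078844) / (1.62556756 − 1) = £28,016.12.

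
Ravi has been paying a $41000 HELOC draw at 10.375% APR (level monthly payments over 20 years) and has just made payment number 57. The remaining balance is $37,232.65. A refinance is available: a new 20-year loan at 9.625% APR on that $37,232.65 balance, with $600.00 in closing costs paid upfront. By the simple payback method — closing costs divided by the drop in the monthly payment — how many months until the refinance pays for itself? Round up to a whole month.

Current payment = 41,000 × 10.375%/12 / (1 − (1+0.0086458)^−240) = $405.90.
Refinanced payment = 37,232.65 × 0.0080208 / (1 − (1+0.0080208)^−240) = $350.10.
Monthly savings = $405.90 − $350.10 = $55.80.
Break-even = $600.00 / $55.80 = 10.75 → 11 months.

11 months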